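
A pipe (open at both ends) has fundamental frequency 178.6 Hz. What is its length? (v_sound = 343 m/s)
L = v/(2f₁) = 0.9602 m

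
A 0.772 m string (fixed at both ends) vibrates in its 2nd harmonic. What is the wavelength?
λₙ = 2L/n = 0.772 m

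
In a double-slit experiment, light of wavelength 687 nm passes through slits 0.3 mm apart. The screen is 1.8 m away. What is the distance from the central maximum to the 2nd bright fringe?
y = mλL/d = 8.244 mm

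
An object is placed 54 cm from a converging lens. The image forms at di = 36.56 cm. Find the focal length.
1/f = 1/do + 1/di → f = 21.8 cm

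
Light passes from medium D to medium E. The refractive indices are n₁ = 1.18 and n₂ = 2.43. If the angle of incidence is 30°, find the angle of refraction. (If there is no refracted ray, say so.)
sin θ₂ = (n₁/n₂)·sin θ₁ = 0.2428 → θ₂ = 14.05°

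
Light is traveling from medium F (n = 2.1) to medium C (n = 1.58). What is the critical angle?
θc = arcsin(n₂/n₁) = 48.8°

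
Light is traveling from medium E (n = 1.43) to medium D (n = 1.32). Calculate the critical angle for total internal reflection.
θc = arcsin(n₂/n₁) = 67.38°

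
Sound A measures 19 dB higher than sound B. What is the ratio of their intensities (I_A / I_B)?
I_A/I_B = 10^(Δβ/10) = 79.43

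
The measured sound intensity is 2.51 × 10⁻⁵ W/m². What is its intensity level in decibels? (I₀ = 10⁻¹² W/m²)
β = 10·log₁₀(I/I₀) = 74 dB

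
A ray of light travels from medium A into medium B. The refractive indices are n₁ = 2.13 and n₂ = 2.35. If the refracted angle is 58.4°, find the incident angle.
sin θ₁ = (n₂/n₁)·sin θ₂ → θ₁ = 70°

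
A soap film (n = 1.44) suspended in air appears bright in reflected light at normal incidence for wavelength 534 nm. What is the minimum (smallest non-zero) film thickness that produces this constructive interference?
2nt = (m − ½)λ with m = 1 → t = (m − ½)λ/(2n) = 92.71 nm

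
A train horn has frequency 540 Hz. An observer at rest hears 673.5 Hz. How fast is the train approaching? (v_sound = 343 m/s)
v_s = v·(1 − f/f_obs) = 67.99 m/s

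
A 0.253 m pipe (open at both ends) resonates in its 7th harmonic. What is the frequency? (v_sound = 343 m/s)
fₙ = nv/(2L) = 4745 Hz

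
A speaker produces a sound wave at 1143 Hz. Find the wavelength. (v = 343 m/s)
λ = v/f = 0.3001 m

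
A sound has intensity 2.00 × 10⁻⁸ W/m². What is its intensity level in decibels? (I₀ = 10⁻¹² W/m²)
β = 10·log₁₀(I/I₀) = 43.01 dB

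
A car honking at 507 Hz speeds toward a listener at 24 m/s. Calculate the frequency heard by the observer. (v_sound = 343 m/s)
f_obs = f·v/(v − v_s) = 545.1 Hz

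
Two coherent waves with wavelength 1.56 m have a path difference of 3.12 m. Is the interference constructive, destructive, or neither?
constructive — path difference = 2λ, a whole number of wavelengths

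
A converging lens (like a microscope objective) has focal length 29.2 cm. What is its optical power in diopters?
P = 1/f = 3.425 D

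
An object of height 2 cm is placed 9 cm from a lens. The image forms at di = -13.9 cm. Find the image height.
hi = (-di/do) × ho = 3.089 cm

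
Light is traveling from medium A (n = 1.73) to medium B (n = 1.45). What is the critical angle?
θc = arcsin(n₂/n₁) = 56.95°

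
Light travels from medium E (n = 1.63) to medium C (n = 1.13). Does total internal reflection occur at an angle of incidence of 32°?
θc = arcsin(n₂/n₁) = 43.89°; 32° < θc, so no — the ray refracts.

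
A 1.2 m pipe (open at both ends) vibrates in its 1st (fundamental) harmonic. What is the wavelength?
λₙ = 2L/n = 2.4 m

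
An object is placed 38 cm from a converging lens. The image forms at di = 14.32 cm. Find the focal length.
1/f = 1/do + 1/di → f = 10.4 cm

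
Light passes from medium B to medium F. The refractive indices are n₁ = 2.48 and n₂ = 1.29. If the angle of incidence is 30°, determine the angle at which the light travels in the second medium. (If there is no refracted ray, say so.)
sin θ₂ = (n₁/n₂)·sin θ₁ = 0.9612 → θ₂ = 74°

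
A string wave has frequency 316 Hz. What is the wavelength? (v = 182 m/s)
λ = v/f = 0.5759 m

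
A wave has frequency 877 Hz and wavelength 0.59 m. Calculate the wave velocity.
v = fλ = 517.4 m/s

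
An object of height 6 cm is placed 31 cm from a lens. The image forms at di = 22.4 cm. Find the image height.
hi = (-di/do) × ho = -4.335 cm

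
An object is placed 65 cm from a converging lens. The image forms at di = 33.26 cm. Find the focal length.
1/f = 1/do + 1/di → f = 22 cm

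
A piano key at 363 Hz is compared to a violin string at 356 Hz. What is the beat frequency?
7 Hz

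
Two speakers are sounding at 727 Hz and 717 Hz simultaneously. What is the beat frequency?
10 Hz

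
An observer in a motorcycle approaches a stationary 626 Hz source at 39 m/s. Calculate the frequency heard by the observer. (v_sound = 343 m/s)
f_obs = f·(v + v_o)/v = 697.2 Hz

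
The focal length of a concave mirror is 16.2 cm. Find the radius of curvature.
R = 2|f| = 32.4 cm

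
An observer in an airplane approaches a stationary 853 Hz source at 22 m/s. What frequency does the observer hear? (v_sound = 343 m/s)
f_obs = f·(v + v_o)/v = 907.7 Hz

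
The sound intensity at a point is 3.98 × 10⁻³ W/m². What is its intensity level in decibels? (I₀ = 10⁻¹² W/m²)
β = 10·log₁₀(I/I₀) = 96 dB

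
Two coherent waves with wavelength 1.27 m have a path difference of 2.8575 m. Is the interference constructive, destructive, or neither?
neither (partial) — path difference = 2.25λ, neither a whole number of wavelengths nor an odd multiple of λ/2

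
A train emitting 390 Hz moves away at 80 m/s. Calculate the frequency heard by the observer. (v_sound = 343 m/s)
f_obs = f·v/(v + v_s) = 316.2 Hz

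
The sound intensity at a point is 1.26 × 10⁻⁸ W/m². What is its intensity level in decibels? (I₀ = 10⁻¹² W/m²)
β = 10·log₁₀(I/I₀) = 41 dB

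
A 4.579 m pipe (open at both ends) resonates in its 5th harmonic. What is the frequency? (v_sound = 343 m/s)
fₙ = nv/(2L) = 187.3 Hz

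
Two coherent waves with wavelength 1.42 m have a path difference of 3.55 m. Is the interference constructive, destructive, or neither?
destructive — path difference = 2.5λ, an odd multiple of λ/2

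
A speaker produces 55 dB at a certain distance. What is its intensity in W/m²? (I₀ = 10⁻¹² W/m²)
I = I₀·10^(β/10) = 3.16 × 10⁻⁷ W/m²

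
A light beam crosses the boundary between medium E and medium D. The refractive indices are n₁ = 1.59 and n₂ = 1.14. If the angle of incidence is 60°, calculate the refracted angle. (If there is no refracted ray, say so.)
sin θ₂ = (n₁/n₂)·sin θ₁ = 1.208 > 1, so there is no refracted ray — the light undergoes total internal reflection.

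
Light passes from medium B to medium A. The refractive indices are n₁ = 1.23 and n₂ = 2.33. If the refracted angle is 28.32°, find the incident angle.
sin θ₁ = (n₂/n₁)·sin θ₂ → θ₁ = 63.98°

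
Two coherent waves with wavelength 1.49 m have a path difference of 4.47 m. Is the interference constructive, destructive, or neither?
constructive — path difference = 3λ, a whole number of wavelengths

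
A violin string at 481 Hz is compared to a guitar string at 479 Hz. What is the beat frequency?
2 Hz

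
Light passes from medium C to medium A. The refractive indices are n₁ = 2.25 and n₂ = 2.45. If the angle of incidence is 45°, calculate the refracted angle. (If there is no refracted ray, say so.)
sin θ₂ = (n₁/n₂)·sin θ₁ = 0.6494 → θ₂ = 40.5°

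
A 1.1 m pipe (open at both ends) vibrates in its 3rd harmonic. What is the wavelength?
λₙ = 2L/n = 0.7333 m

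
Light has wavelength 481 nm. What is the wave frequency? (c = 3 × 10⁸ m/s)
f = c/λ = 6.237 × 10¹⁴ Hz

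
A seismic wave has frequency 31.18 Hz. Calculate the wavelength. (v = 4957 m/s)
λ = v/f = 159 m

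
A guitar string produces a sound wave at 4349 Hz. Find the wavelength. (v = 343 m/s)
λ = v/f = 0.07887 m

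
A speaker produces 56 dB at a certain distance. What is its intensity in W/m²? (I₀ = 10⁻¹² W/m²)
I = I₀·10^(β/10) = 3.98 × 10⁻⁷ W/m²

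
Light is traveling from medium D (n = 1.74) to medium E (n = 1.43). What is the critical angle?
θc = arcsin(n₂/n₁) = 55.27°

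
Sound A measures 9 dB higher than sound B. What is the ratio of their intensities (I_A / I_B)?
I_A/I_B = 10^(Δβ/10) = 7.943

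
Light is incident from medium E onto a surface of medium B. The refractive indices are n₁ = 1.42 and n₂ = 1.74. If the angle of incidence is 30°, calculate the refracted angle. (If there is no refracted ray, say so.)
sin θ₂ = (n₁/n₂)·sin θ₁ = 0.408 → θ₂ = 24.08°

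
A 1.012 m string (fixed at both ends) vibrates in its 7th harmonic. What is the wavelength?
λₙ = 2L/n = 0.2891 m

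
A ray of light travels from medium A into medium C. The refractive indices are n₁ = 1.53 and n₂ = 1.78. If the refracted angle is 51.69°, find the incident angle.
sin θ₁ = (n₂/n₁)·sin θ₂ → θ₁ = 65.91°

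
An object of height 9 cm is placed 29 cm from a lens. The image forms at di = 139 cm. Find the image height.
hi = (-di/do) × ho = -43.14 cm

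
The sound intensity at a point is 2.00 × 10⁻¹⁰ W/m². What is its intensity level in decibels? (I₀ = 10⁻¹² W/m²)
β = 10·log₁₀(I/I₀) = 23.01 dB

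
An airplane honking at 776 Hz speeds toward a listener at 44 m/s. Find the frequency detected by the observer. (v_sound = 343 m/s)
f_obs = f·v/(v − v_s) = 890.2 Hz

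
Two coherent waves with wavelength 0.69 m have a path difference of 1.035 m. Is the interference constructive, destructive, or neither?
destructive — path difference = 1.5λ, an odd multiple of λ/2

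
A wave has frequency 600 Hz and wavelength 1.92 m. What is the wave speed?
v = fλ = 1152 m/s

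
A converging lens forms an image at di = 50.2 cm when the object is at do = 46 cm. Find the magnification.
M = −di/do = -1.091 (inverted image)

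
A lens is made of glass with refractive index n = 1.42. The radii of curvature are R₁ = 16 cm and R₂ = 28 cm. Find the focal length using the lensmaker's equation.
1/f = (n − 1)(1/R₁ − 1/R₂) → f = 88.89 cm (converging lens)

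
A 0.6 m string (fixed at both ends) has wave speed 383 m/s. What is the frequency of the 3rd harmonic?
fₙ = nv/(2L) = 957.5 Hz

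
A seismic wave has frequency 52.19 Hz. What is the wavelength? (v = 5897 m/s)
λ = v/f = 113 m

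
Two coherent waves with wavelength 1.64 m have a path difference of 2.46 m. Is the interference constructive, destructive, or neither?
destructive — path difference = 1.5λ, an odd multiple of λ/2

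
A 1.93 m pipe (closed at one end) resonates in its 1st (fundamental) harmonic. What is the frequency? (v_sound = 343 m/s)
fₙ = nv/(4L) = 44.43 Hz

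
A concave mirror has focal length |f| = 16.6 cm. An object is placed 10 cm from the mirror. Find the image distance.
f = +16.6 cm (concave); 1/di = 1/f − 1/do → di = -25.15 cm (virtual image, behind mirror)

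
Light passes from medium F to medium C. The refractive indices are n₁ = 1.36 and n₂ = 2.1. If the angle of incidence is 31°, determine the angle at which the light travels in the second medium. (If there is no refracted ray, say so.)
sin θ₂ = (n₁/n₂)·sin θ₁ = 0.3335 → θ₂ = 19.48°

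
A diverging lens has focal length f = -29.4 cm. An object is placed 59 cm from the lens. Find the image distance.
1/di = 1/f − 1/do → di = -19.62 cm (virtual image)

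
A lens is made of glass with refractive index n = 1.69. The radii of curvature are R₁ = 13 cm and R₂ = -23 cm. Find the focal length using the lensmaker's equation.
1/f = (n − 1)(1/R₁ − 1/R₂) → f = 12.04 cm (converging lens)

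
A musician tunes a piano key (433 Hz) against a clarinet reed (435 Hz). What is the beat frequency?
2 Hz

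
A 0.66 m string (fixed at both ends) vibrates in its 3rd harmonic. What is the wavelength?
λₙ = 2L/n = 0.44 m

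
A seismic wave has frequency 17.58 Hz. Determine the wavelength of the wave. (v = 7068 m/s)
λ = v/f = 402 m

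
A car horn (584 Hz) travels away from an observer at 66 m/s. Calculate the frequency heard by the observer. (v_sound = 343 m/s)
f_obs = f·v/(v + v_s) = 489.8 Hz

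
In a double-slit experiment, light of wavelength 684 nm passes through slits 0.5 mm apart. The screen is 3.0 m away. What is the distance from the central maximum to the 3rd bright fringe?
y = mλL/d = 12.31 mm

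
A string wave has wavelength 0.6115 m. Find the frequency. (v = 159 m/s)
f = v/λ = 260 Hz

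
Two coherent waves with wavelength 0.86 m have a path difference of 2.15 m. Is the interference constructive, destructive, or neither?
destructive — path difference = 2.5λ, an odd multiple of λ/2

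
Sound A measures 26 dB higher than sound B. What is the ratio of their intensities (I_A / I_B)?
I_A/I_B = 10^(Δβ/10) = 398.1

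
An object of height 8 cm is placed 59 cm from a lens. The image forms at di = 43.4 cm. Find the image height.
hi = (-di/do) × ho = -5.885 cm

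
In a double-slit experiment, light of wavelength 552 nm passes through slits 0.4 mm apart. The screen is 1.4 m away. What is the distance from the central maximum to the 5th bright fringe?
y = mλL/d = 9.66 mm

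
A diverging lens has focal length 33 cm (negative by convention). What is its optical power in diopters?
P = 1/f = -3.03 D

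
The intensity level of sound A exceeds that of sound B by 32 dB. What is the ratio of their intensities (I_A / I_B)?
I_A/I_B = 10^(Δβ/10) = 1585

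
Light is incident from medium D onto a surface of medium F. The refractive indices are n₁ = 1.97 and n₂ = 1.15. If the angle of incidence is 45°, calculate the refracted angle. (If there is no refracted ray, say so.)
sin θ₂ = (n₁/n₂)·sin θ₁ = 1.211 > 1, so there is no refracted ray — the light undergoes total internal reflection.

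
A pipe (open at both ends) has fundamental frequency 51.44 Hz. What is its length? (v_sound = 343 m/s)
L = v/(2f₁) = 3.334 m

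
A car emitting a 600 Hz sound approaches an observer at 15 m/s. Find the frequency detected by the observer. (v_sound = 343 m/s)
f_obs = f·v/(v − v_s) = 627.4 Hz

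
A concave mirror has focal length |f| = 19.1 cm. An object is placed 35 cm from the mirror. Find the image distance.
f = +19.1 cm (concave); 1/di = 1/f − 1/do → di = 42.04 cm (real image, in front of mirror)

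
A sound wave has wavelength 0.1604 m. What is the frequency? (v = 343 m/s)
f = v/λ = 2138 Hz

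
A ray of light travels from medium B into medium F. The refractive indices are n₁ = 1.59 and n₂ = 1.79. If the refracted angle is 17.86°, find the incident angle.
sin θ₁ = (n₂/n₁)·sin θ₂ → θ₁ = 20.2°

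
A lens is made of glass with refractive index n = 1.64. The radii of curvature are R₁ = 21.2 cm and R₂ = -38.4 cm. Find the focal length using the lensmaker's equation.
1/f = (n − 1)(1/R₁ − 1/R₂) → f = 21.34 cm (converging lens)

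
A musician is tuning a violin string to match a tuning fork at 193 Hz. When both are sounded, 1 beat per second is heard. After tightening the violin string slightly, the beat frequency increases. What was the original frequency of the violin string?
194 Hz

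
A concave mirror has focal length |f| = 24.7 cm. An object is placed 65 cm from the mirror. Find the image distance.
f = +24.7 cm (concave); 1/di = 1/f − 1/do → di = 39.84 cm (real image, in front of mirror)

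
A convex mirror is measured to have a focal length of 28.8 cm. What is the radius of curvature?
R = 2|f| = 57.6 cm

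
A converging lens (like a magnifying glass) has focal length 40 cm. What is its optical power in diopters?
P = 1/f = 2.5 D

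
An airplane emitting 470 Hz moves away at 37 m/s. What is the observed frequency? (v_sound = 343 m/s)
f_obs = f·v/(v + v_s) = 424.2 Hz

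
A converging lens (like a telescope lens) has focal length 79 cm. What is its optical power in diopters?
P = 1/f = 1.266 D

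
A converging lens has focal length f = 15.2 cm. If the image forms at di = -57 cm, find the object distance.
1/do = 1/f − 1/di → do = 12 cm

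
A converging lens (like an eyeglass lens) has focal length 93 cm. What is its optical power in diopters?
P = 1/f = 1.075 D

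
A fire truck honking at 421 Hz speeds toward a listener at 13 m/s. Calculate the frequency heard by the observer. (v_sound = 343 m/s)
f_obs = f·v/(v − v_s) = 437.6 Hz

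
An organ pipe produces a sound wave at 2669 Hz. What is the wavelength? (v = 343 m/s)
λ = v/f = 0.1285 m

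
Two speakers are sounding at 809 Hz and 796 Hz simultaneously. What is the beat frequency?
13 Hz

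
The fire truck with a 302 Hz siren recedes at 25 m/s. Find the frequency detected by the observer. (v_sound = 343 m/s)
f_obs = f·v/(v + v_s) = 281.5 Hz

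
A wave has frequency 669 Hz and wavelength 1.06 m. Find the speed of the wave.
v = fλ = 709.1 m/s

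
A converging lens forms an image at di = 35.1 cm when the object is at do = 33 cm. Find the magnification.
M = −di/do = -1.064 (inverted image)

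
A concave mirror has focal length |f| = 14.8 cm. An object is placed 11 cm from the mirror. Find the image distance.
f = +14.8 cm (concave); 1/di = 1/f − 1/do → di = -42.84 cm (virtual image, behind mirror)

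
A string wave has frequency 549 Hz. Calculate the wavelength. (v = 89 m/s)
λ = v/f = 0.1621 m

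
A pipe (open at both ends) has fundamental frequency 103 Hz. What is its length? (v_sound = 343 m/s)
L = v/(2f₁) = 1.665 m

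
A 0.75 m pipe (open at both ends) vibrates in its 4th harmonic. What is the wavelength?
λₙ = 2L/n = 0.375 m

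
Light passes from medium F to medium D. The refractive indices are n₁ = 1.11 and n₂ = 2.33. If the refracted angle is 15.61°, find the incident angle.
sin θ₁ = (n₂/n₁)·sin θ₂ → θ₁ = 34.39°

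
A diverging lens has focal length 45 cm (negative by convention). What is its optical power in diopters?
P = 1/f = -2.222 D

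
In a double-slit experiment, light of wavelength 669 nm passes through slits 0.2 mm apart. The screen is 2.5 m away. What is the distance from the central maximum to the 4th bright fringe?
y = mλL/d = 33.45 mm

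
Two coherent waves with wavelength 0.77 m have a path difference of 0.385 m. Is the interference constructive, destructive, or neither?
destructive — path difference = 0.5λ, an odd multiple of λ/2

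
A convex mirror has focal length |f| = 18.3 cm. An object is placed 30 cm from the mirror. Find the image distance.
f = −18.3 cm (convex); 1/di = 1/f − 1/do → di = -11.37 cm (virtual image, behind mirror)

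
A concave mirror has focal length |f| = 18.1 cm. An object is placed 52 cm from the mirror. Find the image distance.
f = +18.1 cm (concave); 1/di = 1/f − 1/do → di = 27.76 cm (real image, in front of mirror)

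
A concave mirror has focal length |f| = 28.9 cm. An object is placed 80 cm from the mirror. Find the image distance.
f = +28.9 cm (concave); 1/di = 1/f − 1/do → di = 45.24 cm (real image, in front of mirror)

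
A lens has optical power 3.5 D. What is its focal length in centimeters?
f = 1/P = 28.57 cm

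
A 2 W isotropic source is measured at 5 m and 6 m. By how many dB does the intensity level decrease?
Δβ = 20·log₁₀(r₂/r₁) = 1.584 dB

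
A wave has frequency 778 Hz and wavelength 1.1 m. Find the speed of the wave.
v = fλ = 855.8 m/s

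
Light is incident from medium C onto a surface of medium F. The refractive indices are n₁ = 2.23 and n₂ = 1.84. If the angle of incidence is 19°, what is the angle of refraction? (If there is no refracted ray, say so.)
sin θ₂ = (n₁/n₂)·sin θ₁ = 0.3946 → θ₂ = 23.24°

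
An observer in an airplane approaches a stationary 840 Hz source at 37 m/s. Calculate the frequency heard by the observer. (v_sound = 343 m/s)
f_obs = f·(v + v_o)/v = 930.6 Hz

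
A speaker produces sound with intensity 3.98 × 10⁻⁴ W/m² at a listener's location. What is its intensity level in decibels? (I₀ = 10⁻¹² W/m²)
β = 10·log₁₀(I/I₀) = 86 dB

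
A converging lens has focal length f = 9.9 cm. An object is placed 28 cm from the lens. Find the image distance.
1/di = 1/f − 1/do → di = 15.31 cm (real image)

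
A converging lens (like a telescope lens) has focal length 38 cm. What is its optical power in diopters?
P = 1/f = 2.632 D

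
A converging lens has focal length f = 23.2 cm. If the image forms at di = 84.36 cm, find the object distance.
1/do = 1/f − 1/di → do = 32 cm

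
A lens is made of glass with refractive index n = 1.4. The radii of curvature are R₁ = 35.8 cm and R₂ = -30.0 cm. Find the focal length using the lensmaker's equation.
1/f = (n − 1)(1/R₁ − 1/R₂) → f = 40.81 cm (converging lens)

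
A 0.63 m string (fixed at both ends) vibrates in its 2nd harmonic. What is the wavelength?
λₙ = 2L/n = 0.63 m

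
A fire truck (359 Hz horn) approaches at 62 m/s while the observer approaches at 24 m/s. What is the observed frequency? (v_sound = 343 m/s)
f_obs = f·(v + v_o)/(v − v_s) = 468.9 Hz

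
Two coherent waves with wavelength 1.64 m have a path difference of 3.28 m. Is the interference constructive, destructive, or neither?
constructive — path difference = 2λ, a whole number of wavelengths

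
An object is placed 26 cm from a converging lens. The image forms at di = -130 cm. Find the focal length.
1/f = 1/do + 1/di → f = 32.5 cm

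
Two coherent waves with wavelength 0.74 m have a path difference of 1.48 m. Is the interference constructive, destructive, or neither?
constructive — path difference = 2λ, a whole number of wavelengths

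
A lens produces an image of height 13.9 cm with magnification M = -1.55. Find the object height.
ho = |hi|/|M| = 8.968 cm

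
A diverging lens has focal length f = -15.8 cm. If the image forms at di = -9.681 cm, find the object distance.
1/do = 1/f − 1/di → do = 25 cm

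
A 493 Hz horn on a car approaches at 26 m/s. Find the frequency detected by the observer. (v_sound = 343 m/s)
f_obs = f·v/(v − v_s) = 533.4 Hz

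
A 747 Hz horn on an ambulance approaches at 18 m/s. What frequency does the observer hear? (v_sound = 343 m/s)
f_obs = f·v/(v − v_s) = 788.4 Hz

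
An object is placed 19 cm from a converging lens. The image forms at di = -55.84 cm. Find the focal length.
1/f = 1/do + 1/di → f = 28.8 cm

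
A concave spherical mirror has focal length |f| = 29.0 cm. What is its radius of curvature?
R = 2|f| = 58 cm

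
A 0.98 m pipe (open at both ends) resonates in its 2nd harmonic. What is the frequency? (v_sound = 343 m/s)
fₙ = nv/(2L) = 350 Hz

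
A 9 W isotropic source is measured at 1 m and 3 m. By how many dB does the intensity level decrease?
Δβ = 20·log₁₀(r₂/r₁) = 9.542 dB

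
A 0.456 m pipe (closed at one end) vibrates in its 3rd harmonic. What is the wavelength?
λₙ = 4L/n = 0.608 m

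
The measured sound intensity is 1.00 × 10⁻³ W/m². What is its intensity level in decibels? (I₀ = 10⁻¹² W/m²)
β = 10·log₁₀(I/I₀) = 90 dB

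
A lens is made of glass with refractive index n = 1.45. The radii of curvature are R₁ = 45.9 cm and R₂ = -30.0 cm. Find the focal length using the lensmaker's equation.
1/f = (n − 1)(1/R₁ − 1/R₂) → f = 40.32 cm (converging lens)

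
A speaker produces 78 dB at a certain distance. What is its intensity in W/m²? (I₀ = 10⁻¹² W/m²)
I = I₀·10^(β/10) = 6.31 × 10⁻⁵ W/m²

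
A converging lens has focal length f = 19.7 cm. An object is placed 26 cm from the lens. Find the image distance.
1/di = 1/f − 1/do → di = 81.3 cm (real image)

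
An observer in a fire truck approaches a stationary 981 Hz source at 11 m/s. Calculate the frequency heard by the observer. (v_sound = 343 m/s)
f_obs = f·(v + v_o)/v = 1012 Hz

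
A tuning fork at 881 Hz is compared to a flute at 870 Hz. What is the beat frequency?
11 Hz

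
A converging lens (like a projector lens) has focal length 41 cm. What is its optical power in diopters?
P = 1/f = 2.439 D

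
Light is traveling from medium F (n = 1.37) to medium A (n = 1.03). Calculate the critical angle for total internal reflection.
θc = arcsin(n₂/n₁) = 48.75°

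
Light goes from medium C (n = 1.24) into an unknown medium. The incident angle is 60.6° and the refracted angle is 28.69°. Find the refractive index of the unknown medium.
n₂ = n₁·sin θ₁ / sin θ₂ = 2.25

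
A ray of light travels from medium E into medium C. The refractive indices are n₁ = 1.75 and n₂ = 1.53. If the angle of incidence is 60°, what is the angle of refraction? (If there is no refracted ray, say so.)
sin θ₂ = (n₁/n₂)·sin θ₁ = 0.9906 → θ₂ = 82.12°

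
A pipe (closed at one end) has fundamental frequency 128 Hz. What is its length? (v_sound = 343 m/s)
L = v/(4f₁) = 0.6699 m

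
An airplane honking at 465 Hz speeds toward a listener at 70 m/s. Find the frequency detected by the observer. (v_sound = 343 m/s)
f_obs = f·v/(v − v_s) = 584.2 Hz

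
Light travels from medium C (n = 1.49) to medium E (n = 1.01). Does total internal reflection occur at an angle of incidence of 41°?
θc = arcsin(n₂/n₁) = 42.68°; 41° < θc, so no — the ray refracts.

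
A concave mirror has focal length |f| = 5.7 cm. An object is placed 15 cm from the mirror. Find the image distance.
f = +5.7 cm (concave); 1/di = 1/f − 1/do → di = 9.194 cm (real image, in front of mirror)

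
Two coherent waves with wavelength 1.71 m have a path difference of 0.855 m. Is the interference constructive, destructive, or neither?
destructive — path difference = 0.5λ, an odd multiple of λ/2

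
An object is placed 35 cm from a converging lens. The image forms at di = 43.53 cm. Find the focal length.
1/f = 1/do + 1/di → f = 19.4 cm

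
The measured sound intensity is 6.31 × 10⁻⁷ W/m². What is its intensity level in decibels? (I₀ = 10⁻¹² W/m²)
β = 10·log₁₀(I/I₀) = 58 dB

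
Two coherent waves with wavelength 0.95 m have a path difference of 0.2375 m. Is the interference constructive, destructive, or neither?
neither (partial) — path difference = 0.25λ, neither a whole number of wavelengths nor an odd multiple of λ/2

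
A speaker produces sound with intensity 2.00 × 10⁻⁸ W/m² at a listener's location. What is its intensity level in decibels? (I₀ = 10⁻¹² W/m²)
β = 10·log₁₀(I/I₀) = 43.01 dB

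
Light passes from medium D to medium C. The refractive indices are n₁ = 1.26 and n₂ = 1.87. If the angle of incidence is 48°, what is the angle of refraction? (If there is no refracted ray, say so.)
sin θ₂ = (n₁/n₂)·sin θ₁ = 0.5007 → θ₂ = 30.05°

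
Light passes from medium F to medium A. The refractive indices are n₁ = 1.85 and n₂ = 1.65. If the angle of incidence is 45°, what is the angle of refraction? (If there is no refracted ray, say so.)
sin θ₂ = (n₁/n₂)·sin θ₁ = 0.7928 → θ₂ = 52.45°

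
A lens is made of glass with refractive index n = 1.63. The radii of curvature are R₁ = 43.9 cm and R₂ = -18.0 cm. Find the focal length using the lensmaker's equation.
1/f = (n − 1)(1/R₁ − 1/R₂) → f = 20.26 cm (converging lens)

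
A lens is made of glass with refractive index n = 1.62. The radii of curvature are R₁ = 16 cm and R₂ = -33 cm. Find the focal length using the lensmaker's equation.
1/f = (n − 1)(1/R₁ − 1/R₂) → f = 17.38 cm (converging lens)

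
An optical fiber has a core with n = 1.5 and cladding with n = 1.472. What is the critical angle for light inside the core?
θc = arcsin(n_cladding/n_core) = 78.91°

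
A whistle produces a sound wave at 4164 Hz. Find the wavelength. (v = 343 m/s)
λ = v/f = 0.08237 m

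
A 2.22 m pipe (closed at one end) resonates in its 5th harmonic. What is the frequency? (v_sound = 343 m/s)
fₙ = nv/(4L) = 193.1 Hz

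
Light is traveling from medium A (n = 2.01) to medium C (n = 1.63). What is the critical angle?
θc = arcsin(n₂/n₁) = 54.19°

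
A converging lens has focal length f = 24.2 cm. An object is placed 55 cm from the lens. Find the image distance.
1/di = 1/f − 1/do → di = 43.21 cm (real image)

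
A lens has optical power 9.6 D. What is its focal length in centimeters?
f = 1/P = 10.42 cm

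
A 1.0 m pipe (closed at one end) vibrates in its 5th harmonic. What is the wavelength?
λₙ = 4L/n = 0.8 m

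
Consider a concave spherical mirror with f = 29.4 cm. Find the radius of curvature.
R = 2|f| = 58.8 cm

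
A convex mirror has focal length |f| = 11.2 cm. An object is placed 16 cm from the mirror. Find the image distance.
f = −11.2 cm (convex); 1/di = 1/f − 1/do → di = -6.588 cm (virtual image, behind mirror)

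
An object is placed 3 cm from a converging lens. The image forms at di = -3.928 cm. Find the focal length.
1/f = 1/do + 1/di → f = 12.7 cm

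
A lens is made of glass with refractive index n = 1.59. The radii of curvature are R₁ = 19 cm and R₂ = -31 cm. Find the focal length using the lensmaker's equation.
1/f = (n − 1)(1/R₁ − 1/R₂) → f = 19.97 cm (converging lens)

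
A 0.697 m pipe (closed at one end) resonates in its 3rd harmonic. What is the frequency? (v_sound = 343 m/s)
fₙ = nv/(4L) = 369.1 Hz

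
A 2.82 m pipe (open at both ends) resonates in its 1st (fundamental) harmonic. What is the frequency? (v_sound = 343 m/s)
fₙ = nv/(2L) = 60.82 Hz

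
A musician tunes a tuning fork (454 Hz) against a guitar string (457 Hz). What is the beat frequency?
3 Hz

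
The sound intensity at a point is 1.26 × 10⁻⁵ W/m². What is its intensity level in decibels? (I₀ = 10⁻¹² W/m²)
β = 10·log₁₀(I/I₀) = 71 dB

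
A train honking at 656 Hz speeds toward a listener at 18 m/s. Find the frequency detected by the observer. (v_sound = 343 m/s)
f_obs = f·v/(v − v_s) = 692.3 Hz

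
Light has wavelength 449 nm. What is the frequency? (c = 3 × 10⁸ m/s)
f = c/λ = 6.682 × 10¹⁴ Hz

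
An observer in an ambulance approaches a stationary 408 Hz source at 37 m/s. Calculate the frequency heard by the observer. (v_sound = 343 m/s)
f_obs = f·(v + v_o)/v = 452 Hz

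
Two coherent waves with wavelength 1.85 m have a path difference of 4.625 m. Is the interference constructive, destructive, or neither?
destructive — path difference = 2.5λ, an odd multiple of λ/2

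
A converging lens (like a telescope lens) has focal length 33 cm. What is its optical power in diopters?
P = 1/f = 3.03 D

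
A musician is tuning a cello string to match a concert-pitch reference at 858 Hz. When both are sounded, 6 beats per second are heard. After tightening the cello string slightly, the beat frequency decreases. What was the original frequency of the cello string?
852 Hz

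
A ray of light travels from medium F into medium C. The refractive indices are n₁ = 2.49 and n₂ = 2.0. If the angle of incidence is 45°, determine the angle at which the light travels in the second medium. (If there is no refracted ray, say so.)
sin θ₂ = (n₁/n₂)·sin θ₁ = 0.8803 → θ₂ = 61.68°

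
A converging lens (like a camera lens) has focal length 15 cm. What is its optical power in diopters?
P = 1/f = 6.667 D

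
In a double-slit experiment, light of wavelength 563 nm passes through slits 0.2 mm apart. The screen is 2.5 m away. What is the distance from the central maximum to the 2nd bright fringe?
y = mλL/d = 14.08 mm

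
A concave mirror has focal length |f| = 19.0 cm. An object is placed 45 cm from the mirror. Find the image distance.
f = +19.0 cm (concave); 1/di = 1/f − 1/do → di = 32.88 cm (real image, in front of mirror)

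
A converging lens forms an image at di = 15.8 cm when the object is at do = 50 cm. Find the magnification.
M = −di/do = -0.316 (inverted image)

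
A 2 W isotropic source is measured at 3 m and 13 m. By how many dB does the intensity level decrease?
Δβ = 20·log₁₀(r₂/r₁) = 12.74 dB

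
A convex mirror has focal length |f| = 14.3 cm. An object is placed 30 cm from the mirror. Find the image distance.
f = −14.3 cm (convex); 1/di = 1/f − 1/do → di = -9.684 cm (virtual image, behind mirror)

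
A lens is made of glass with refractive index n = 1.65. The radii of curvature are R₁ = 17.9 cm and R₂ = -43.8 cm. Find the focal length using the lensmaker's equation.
1/f = (n − 1)(1/R₁ − 1/R₂) → f = 19.55 cm (converging lens)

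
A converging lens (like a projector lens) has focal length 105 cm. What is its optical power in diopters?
P = 1/f = 0.9524 D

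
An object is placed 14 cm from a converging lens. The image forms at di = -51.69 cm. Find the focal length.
1/f = 1/do + 1/di → f = 19.2 cm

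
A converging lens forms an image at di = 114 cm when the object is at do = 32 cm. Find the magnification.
M = −di/do = -3.562 (inverted image)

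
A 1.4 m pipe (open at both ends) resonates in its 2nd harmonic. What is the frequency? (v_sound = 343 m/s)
fₙ = nv/(2L) = 245 Hz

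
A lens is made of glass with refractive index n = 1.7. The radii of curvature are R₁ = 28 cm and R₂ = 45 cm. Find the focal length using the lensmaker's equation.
1/f = (n − 1)(1/R₁ − 1/R₂) → f = 105.9 cm (converging lens)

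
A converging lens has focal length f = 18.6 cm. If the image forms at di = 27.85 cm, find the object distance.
1/do = 1/f − 1/di → do = 56 cm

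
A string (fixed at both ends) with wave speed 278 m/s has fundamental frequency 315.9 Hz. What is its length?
L = v/(2f₁) = 0.44 m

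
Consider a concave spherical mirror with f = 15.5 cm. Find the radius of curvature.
R = 2|f| = 31 cm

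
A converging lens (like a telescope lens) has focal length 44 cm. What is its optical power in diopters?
P = 1/f = 2.273 D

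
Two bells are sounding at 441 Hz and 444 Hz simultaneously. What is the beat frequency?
3 Hz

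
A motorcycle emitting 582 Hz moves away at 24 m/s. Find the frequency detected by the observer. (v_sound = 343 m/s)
f_obs = f·v/(v + v_s) = 543.9 Hz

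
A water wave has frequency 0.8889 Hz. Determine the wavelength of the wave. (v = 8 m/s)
λ = v/f = 9 m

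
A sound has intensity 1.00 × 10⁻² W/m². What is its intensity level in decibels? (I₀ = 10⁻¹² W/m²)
β = 10·log₁₀(I/I₀) = 100 dB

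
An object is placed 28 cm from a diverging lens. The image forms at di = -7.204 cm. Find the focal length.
1/f = 1/do + 1/di → f = -9.7 cm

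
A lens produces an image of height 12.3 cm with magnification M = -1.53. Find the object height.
ho = |hi|/|M| = 8.039 cm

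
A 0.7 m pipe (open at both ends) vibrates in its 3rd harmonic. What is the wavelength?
λₙ = 2L/n = 0.4667 m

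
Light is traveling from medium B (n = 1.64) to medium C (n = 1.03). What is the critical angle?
θc = arcsin(n₂/n₁) = 38.91°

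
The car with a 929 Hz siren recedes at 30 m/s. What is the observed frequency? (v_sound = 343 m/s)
f_obs = f·v/(v + v_s) = 854.3 Hz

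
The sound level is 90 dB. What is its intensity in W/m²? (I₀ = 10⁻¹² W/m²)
I = I₀·10^(β/10) = 1.00 × 10⁻³ W/m²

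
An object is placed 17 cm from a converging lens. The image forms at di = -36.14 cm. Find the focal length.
1/f = 1/do + 1/di → f = 32.1 cm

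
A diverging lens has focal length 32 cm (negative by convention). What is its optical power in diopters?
P = 1/f = -3.125 D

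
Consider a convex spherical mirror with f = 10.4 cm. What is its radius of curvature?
R = 2|f| = 20.8 cm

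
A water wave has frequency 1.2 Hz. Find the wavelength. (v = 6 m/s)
λ = v/f = 5 m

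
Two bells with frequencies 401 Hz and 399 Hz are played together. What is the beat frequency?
2 Hz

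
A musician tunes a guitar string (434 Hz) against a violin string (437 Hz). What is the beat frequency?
3 Hz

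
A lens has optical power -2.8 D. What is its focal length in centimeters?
f = 1/P = -35.71 cm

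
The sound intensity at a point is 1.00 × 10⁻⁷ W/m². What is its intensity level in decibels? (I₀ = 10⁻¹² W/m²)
β = 10·log₁₀(I/I₀) = 50 dB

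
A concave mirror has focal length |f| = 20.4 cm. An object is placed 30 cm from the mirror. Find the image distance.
f = +20.4 cm (concave); 1/di = 1/f − 1/do → di = 63.75 cm (real image, in front of mirror)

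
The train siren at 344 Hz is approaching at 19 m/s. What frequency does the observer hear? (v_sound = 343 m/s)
f_obs = f·v/(v − v_s) = 364.2 Hz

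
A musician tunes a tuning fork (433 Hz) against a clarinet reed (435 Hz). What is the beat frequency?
2 Hz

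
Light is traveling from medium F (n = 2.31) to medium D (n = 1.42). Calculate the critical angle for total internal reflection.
θc = arcsin(n₂/n₁) = 37.93°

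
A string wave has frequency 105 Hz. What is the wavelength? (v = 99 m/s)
λ = v/f = 0.9429 m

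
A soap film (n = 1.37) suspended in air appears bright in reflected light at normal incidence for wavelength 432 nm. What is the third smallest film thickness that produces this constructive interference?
2nt = (m − ½)λ with m = 3 → t = (m − ½)λ/(2n) = 394.2 nm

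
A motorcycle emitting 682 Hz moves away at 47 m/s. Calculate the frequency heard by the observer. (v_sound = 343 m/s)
f_obs = f·v/(v + v_s) = 599.8 Hz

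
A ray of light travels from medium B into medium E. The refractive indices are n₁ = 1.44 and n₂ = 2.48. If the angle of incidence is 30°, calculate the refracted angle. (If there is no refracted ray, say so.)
sin θ₂ = (n₁/n₂)·sin θ₁ = 0.2903 → θ₂ = 16.88°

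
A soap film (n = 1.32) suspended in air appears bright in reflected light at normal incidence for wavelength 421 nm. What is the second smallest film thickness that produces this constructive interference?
2nt = (m − ½)λ with m = 2 → t = (m − ½)λ/(2n) = 239.2 nm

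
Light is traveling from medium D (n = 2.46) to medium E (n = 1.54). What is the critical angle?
θc = arcsin(n₂/n₁) = 38.76°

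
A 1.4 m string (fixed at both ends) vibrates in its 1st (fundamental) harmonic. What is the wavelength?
λₙ = 2L/n = 2.8 m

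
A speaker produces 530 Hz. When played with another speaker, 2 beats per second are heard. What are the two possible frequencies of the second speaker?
f₂ = 530 ± 2 Hz → 532 Hz or 528 Hz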